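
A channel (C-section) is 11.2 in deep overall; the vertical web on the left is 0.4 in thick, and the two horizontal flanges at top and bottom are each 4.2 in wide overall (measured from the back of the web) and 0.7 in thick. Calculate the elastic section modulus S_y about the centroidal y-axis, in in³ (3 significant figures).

S_y ≈ 6.01 in³

Break the section into simple shapes (no overlaps), measuring from the bottom-left corner of the bounding box.
Web: 0.4 × 11.2, A = 4.48 in², x = 0.2 in, Ī = 0.059733 in⁴.
Top flange (beyond web): 3.8 × 0.7, A = 2.66 in², x = 2.3 in, Ī = 3.2009 in⁴.
Bottom flange (beyond web): 3.8 × 0.7, A = 2.66 in², x = 2.3 in, Ī = 3.2009 in⁴.
Centroid: x̄ = ΣA·x / ΣA = 1.34 in.
Transfer each piece to the centroidal y-axis using Ī + A·d² with d = x − 1.34:
  web: d = -1.14 in → contributes +5.8819 in⁴
  top flange (beyond web): d = 0.96 in → contributes +5.6523 in⁴
  bottom flange (beyond web): d = 0.96 in → contributes +5.6523 in⁴
Total I = 17.187 in⁴.
Extreme fibre distance c = 2.86 in; S = I/c = 6.0093 in³.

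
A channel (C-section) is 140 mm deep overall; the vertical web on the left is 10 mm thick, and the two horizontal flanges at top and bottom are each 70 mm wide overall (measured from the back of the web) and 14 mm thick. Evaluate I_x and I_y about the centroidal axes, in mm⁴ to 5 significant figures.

Split into non-overlapping primitives; take the origin at the lower-left of the bounding box.
Web: 10 × 140, A = 1 400 mm², y = 70 mm, Ī = 2 286 667 mm⁴.
Top flange (beyond web): 60 × 14, A = 840 mm², y = 133 mm, Ī = 13 720 mm⁴.
Bottom flange (beyond web): 60 × 14, A = 840 mm², y = 7 mm, Ī = 13 720 mm⁴.
By symmetry the centroid is at mid-height, ȳ = 70 mm.
Transfer each piece to the centroidal x-axis using Ī + A·d² with d = y − 70:
  web: d = 0 mm → contributes +2 286 667 mm⁴
  top flange (beyond web): d = 63 mm → contributes +3 347 680 mm⁴
  bottom flange (beyond web): d = -63 mm → contributes +3 347 680 mm⁴
Total I = 8 982 027 mm⁴.
For the y-axis: x̄ = 24.09091 mm.
Repeating about the centroidal y-axis gives I_y = 1 451 121 mm⁴.

I_x ≈ 8.9820 × 10⁶ mm⁴, I_y ≈ 1.4511 × 10⁶ mm⁴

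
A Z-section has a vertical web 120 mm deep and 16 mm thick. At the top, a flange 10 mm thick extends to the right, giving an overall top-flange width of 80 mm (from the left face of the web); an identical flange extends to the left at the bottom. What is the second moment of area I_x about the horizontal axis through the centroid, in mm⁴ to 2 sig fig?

Treat the section as a set of non-overlapping primitives; coordinates are from the bounding-box lower-left.
Web: 16 × 120, A = 1 920 mm², y = 60 mm, Ī = 2 304 000 mm⁴.
Top flange (beyond web): 64 × 10, A = 640 mm², y = 115 mm, Ī = 5 333 mm⁴.
Bottom flange (beyond web): 64 × 10, A = 640 mm², y = 5 mm, Ī = 5 333 mm⁴.
Centroid: ȳ = ΣA·y / ΣA = 60 mm.
Transfer each piece to the horizontal axis through the centroid using Ī + A·d² with d = y − 60:
  web: d = 0 mm → contributes +2 304 000 mm⁴
  top flange (beyond web): d = 55 mm → contributes +1 941 333 mm⁴
  bottom flange (beyond web): d = -55 mm → contributes +1 941 333 mm⁴
Total I = 6 186 667 mm⁴.

I_x ≈ 6.2 × 10⁶ mm⁴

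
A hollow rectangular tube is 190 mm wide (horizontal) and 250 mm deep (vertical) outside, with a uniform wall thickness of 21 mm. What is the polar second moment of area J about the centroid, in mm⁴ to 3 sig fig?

Treat the section as a set of non-overlapping primitives; coordinates are from the bounding-box lower-left.
Outer rectangle: 190 × 250, A = 47 500 mm², y = 125 mm, Ī = 247 395 833 mm⁴.
Inner void (subtracted): 148 × 208, A = 30 784 mm², y = 125 mm, Ī = 110 986 581 mm⁴.
By symmetry the centroid is at mid-height, ȳ = 125 mm.
All pieces are centred on the centroidal x-axis, so I = ΣĪ (holes subtracted) = 136 409 252 mm⁴.
Repeating about the centroidal y-axis gives I_y = 86 704 772 mm⁴.
Polar second moment: J = I_x + I_y = 223 114 024 mm⁴.

J ≈ 2.23 × 10⁸ mm⁴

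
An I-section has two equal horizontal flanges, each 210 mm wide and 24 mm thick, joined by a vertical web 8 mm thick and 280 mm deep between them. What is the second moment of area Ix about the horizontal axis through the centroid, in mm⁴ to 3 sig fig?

Ix ≈ 2.48 × 10⁸ mm⁴

Break the section into simple shapes (no overlaps), measuring from the bottom-left corner of the bounding box.
Bottom flange: 210 × 24, A = 5 040 mm², y = 12 mm, Ī = 241 920 mm⁴.
Web: 8 × 280, A = 2 240 mm², y = 164 mm, Ī = 14 634 667 mm⁴.
Top flange: 210 × 24, A = 5 040 mm², y = 316 mm, Ī = 241 920 mm⁴.
By symmetry the centroid is at mid-height, ȳ = 164 mm.
Transfer each piece to the horizontal axis through the centroid using Ī + A·d² with d = y − 164:
  bottom flange: d = -152 mm → contributes +116 686 080 mm⁴
  web: d = 0 mm → contributes +14 634 667 mm⁴
  top flange: d = 152 mm → contributes +116 686 080 mm⁴
Total I = 248 006 827 mm⁴.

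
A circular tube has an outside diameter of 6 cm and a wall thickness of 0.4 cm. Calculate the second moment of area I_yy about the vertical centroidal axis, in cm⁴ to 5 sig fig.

Split into non-overlapping primitives; take the origin at the lower-left of the bounding box.
Outer circle: ⌀6, A = 28.27433 cm², x = 3 cm, Ī = 63.61725 cm⁴.
Bore (subtracted): ⌀5.2, A = 21.23717 cm², x = 3 cm, Ī = 35.89081 cm⁴.
By symmetry the centroid is at mid-width, x̄ = 3 cm.
All pieces are centred on the vertical centroidal axis, so I = ΣĪ (holes subtracted) = 27.72644 cm⁴.

I_yy ≈ 27.726 cm⁴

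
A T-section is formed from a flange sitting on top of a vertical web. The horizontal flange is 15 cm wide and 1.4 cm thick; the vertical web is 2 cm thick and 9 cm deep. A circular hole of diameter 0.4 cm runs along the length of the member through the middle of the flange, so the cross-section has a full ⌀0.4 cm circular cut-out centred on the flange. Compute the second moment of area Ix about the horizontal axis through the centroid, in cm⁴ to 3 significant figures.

Ix ≈ 386 cm⁴

Break the section into simple shapes (no overlaps), measuring from the bottom-left corner of the bounding box.
Flange: 15 × 1.4, A = 21 cm², y = 9.7 cm, Ī = 3.43 cm⁴.
Web: 2 × 9, A = 18 cm², y = 4.5 cm, Ī = 121.5 cm⁴.
Hole (subtracted): ⌀0.4, A = 0.12566 cm², y = 9.7 cm, Ī = 0.0012566 cm⁴.
Centroid: ȳ = ΣA·y / ΣA = 7.2922 cm.
Transfer each piece to the horizontal axis through the centroid using Ī + A·d² with d = y − 7.2922:
  flange: d = 2.4078 cm → contributes +125.17 cm⁴
  web: d = -2.7922 cm → contributes +261.84 cm⁴
  hole: d = 2.4078 cm → contributes −0.72977 cm⁴
Total I = 386.28 cm⁴.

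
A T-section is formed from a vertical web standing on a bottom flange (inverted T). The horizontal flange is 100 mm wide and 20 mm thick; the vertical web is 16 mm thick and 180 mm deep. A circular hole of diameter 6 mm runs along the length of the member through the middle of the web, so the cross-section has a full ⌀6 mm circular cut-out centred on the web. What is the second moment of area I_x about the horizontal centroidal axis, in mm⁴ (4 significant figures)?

I_x ≈ 1.960 × 10⁷ mm⁴

Split into non-overlapping primitives; take the origin at the lower-left of the bounding box.
Flange: 100 × 20, A = 2 000 mm², y = 10 mm, Ī = 66666.7 mm⁴.
Web: 16 × 180, A = 2 880 mm², y = 110 mm, Ī = 7 776 000 mm⁴.
Hole (subtracted): ⌀6, A = 28.2743 mm², y = 110 mm, Ī = 63.6173 mm⁴.
Centroid: ȳ = ΣA·y / ΣA = 68.7776 mm.
Transfer each piece to the horizontal centroidal axis using Ī + A·d² with d = y − 68.7776:
  flange: d = -58.7776 mm → contributes +6 976 268 mm⁴
  web: d = 41.2224 mm → contributes +12 669 955 mm⁴
  hole: d = 41.2224 mm → contributes −48109.9 mm⁴
Total I = 19 598 114 mm⁴.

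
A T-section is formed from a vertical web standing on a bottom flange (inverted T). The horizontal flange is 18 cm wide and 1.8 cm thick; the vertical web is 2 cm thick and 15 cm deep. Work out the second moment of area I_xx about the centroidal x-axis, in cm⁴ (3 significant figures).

I_xx ≈ 1670 cm⁴

Treat the section as a set of non-overlapping primitives; coordinates are from the bounding-box lower-left.
Flange: 18 × 1.8, A = 32.4 cm², y = 0.9 cm, Ī = 8.748 cm⁴.
Web: 2 × 15, A = 30 cm², y = 9.3 cm, Ī = 562.5 cm⁴.
Centroid: ȳ = ΣA·y / ΣA = 4.9385 cm.
Transfer each piece to the centroidal x-axis using Ī + A·d² with d = y − 4.9385:
  flange: d = -4.0385 cm → contributes +537.17 cm⁴
  web: d = 4.3615 cm → contributes +1133.2 cm⁴
Total I = 1670.4 cm⁴.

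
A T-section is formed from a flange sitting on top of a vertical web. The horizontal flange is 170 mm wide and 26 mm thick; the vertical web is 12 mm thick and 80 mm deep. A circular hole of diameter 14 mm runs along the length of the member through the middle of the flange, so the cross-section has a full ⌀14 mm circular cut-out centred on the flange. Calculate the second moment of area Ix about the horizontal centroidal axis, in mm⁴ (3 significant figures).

Split into non-overlapping primitives; take the origin at the lower-left of the bounding box.
Flange: 170 × 26, A = 4 420 mm², y = 93 mm, Ī = 248 993 mm⁴.
Web: 12 × 80, A = 960 mm², y = 40 mm, Ī = 512 000 mm⁴.
Hole (subtracted): ⌀14, A = 153.94 mm², y = 93 mm, Ī = 1885.7 mm⁴.
Centroid: ȳ = ΣA·y / ΣA = 83.264 mm.
Transfer each piece to the horizontal centroidal axis using Ī + A·d² with d = y − 83.264:
  flange: d = 9.7358 mm → contributes +667 948 mm⁴
  web: d = -43.264 mm → contributes +2 308 918 mm⁴
  hole: d = 9.7358 mm → contributes −16 477 mm⁴
Total I = 2 960 389 mm⁴.

Ix ≈ 2.96 × 10⁶ mm⁴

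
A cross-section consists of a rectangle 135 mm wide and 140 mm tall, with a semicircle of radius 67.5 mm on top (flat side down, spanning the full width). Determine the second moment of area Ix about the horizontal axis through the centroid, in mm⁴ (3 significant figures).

Decompose the section into non-overlapping parts with the origin at the bottom-left of its bounding rectangle.
Rectangular body: 135 × 140, A = 18 900 mm², y = 70 mm, Ī = 30 870 000 mm⁴.
Semicircular cap: semicircle r = 67.5, A = 7156.9 mm², y = 168.65 mm, Ī = 2 278 490 mm⁴.
Centroid: ȳ = ΣA·y / ΣA = 97.095 mm.
Transfer each piece to the horizontal axis through the centroid using Ī + A·d² with d = y − 97.095:
  rectangular body: d = -27.095 mm → contributes +44 745 396 mm⁴
  semicircular cap: d = 71.553 mm → contributes +38 920 541 mm⁴
Total I = 83 665 938 mm⁴.

Ix ≈ 8.37 × 10⁷ mm⁴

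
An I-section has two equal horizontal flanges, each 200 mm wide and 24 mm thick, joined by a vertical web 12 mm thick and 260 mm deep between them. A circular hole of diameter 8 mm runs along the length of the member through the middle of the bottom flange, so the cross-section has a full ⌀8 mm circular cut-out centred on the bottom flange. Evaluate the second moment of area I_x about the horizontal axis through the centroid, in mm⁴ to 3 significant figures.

I_x ≈ 2.11 × 10⁸ mm⁴

Decompose the section into non-overlapping parts with the origin at the bottom-left of its bounding rectangle.
Bottom flange: 200 × 24, A = 4 800 mm², y = 12 mm, Ī = 230 400 mm⁴.
Web: 12 × 260, A = 3 120 mm², y = 154 mm, Ī = 17 576 000 mm⁴.
Top flange: 200 × 24, A = 4 800 mm², y = 296 mm, Ī = 230 400 mm⁴.
Hole (subtracted): ⌀8, A = 50.265 mm², y = 12 mm, Ī = 201.06 mm⁴.
Centroid: ȳ = ΣA·y / ΣA = 154.56 mm.
Transfer each piece to the horizontal axis through the centroid using Ī + A·d² with d = y − 154.56:
  bottom flange: d = -142.56 mm → contributes +97 787 104 mm⁴
  web: d = -0.56337 mm → contributes +17 576 990 mm⁴
  top flange: d = 141.44 mm → contributes +96 251 143 mm⁴
  hole: d = -142.56 mm → contributes −1 021 812 mm⁴
Total I = 210 593 425 mm⁴.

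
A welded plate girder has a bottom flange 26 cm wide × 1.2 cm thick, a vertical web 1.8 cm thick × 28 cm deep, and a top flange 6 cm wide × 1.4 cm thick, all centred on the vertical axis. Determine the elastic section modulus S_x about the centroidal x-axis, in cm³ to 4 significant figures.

Decompose the section into non-overlapping parts with the origin at the bottom-left of its bounding rectangle.
Bottom plate: 26 × 1.2, A = 31.2 cm², y = 0.6 cm, Ī = 3.744 cm⁴.
Web plate: 1.8 × 28, A = 50.4 cm², y = 15.2 cm, Ī = 3292.8 cm⁴.
Top plate: 6 × 1.4, A = 8.4 cm², y = 29.9 cm, Ī = 1.372 cm⁴.
Centroid: ȳ = ΣA·y / ΣA = 11.5107 cm.
Transfer each piece to the centroidal x-axis using Ī + A·d² with d = y − 11.5107:
  bottom plate: d = -10.9107 cm → contributes +3717.87 cm⁴
  web plate: d = 3.68933 cm → contributes +3978.8 cm⁴
  top plate: d = 18.3893 cm → contributes +2841.98 cm⁴
Total I = 10538.7 cm⁴.
Extreme fibre distance c = 19.0893 cm; S = I/c = 552.07 cm³.

S_x ≈ 552.1 cm³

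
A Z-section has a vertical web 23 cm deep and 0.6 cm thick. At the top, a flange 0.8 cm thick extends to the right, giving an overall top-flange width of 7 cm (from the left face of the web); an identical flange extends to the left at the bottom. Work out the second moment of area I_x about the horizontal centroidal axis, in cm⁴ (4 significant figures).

I_x ≈ 1871 cm⁴

Split into non-overlapping primitives; take the origin at the lower-left of the bounding box.
Web: 0.6 × 23, A = 13.8 cm², y = 11.5 cm, Ī = 608.35 cm⁴.
Top flange (beyond web): 6.4 × 0.8, A = 5.12 cm², y = 22.6 cm, Ī = 0.273067 cm⁴.
Bottom flange (beyond web): 6.4 × 0.8, A = 5.12 cm², y = 0.4 cm, Ī = 0.273067 cm⁴.
Centroid: ȳ = ΣA·y / ΣA = 11.5 cm.
Transfer each piece to the horizontal centroidal axis using Ī + A·d² with d = y − 11.5:
  web: d = 0 cm → contributes +608.35 cm⁴
  top flange (beyond web): d = 11.1 cm → contributes +631.108 cm⁴
  bottom flange (beyond web): d = -11.1 cm → contributes +631.108 cm⁴
Total I = 1870.57 cm⁴.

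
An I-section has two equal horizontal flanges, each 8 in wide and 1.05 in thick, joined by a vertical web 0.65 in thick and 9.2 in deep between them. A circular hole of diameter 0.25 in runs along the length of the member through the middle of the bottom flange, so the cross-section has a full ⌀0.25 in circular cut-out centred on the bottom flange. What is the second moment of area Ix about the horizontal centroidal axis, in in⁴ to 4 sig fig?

Break the section into simple shapes (no overlaps), measuring from the bottom-left corner of the bounding box.
Bottom flange: 8 × 1.05, A = 8.4 in², y = 0.525 in, Ī = 0.77175 in⁴.
Web: 0.65 × 9.2, A = 5.98 in², y = 5.65 in, Ī = 42.1789 in⁴.
Top flange: 8 × 1.05, A = 8.4 in², y = 10.775 in, Ī = 0.77175 in⁴.
Hole (subtracted): ⌀0.25, A = 0.0490874 in², y = 0.525 in, Ī = 0.000191748 in⁴.
Centroid: ȳ = ΣA·y / ΣA = 5.66107 in.
Transfer each piece to the horizontal centroidal axis using Ī + A·d² with d = y − 5.66107:
  bottom flange: d = -5.13607 in → contributes +222.357 in⁴
  web: d = -0.0110674 in → contributes +42.1797 in⁴
  top flange: d = 5.11393 in → contributes +220.451 in⁴
  hole: d = -5.13607 in → contributes −1.29508 in⁴
Total I = 483.693 in⁴.

Ix ≈ 483.7 in⁴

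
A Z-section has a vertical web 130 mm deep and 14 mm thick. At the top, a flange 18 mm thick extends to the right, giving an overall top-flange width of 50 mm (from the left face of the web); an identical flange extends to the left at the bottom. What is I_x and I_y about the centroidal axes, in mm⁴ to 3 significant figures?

Treat the section as a set of non-overlapping primitives; coordinates are from the bounding-box lower-left.
Web: 14 × 130, A = 1 820 mm², y = 65 mm, Ī = 2 563 167 mm⁴.
Top flange (beyond web): 36 × 18, A = 648 mm², y = 121 mm, Ī = 17 496 mm⁴.
Bottom flange (beyond web): 36 × 18, A = 648 mm², y = 9 mm, Ī = 17 496 mm⁴.
Centroid: ȳ = ΣA·y / ΣA = 65 mm.
Transfer each piece to the centroidal x-axis using Ī + A·d² with d = y − 65:
  web: d = 0 mm → contributes +2 563 167 mm⁴
  top flange (beyond web): d = 56 mm → contributes +2 049 624 mm⁴
  bottom flange (beyond web): d = -56 mm → contributes +2 049 624 mm⁴
Total I = 6 662 415 mm⁴.
For the y-axis: x̄ = 43 mm.
Repeating about the centroidal y-axis gives I_y = 979 695 mm⁴.

I_x ≈ 6.66 × 10⁶ mm⁴, I_y ≈ 9.80 × 10⁵ mm⁴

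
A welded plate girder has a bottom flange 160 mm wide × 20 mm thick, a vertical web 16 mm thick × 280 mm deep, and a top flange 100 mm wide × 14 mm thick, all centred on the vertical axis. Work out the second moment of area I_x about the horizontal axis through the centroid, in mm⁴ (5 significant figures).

Decompose the section into non-overlapping parts with the origin at the bottom-left of its bounding rectangle.
Bottom plate: 160 × 20, A = 3 200 mm², y = 10 mm, Ī = 106666.7 mm⁴.
Web plate: 16 × 280, A = 4 480 mm², y = 160 mm, Ī = 29 269 333 mm⁴.
Top plate: 100 × 14, A = 1 400 mm², y = 307 mm, Ī = 22866.67 mm⁴.
Centroid: ȳ = ΣA·y / ΣA = 129.8018 mm.
Transfer each piece to the horizontal axis through the centroid using Ī + A·d² with d = y − 129.8018:
  bottom plate: d = -119.8018 mm → contributes +46 034 546 mm⁴
  web plate: d = 30.19824 mm → contributes +33 354 796 mm⁴
  top plate: d = 177.1982 mm → contributes +43 981 768 mm⁴
Total I = 123 371 110 mm⁴.

I_x ≈ 1.2337 × 10⁸ mm⁴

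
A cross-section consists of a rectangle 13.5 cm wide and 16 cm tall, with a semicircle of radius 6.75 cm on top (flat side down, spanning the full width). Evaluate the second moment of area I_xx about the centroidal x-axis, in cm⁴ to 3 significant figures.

I_xx ≈ 1.12 × 10⁴ cm⁴

Split into non-overlapping primitives; take the origin at the lower-left of the bounding box.
Rectangular body: 13.5 × 16, A = 216 cm², y = 8 cm, Ī = 4 608 cm⁴.
Semicircular cap: semicircle r = 6.75, A = 71.569 cm², y = 18.865 cm, Ī = 227.85 cm⁴.
Centroid: ȳ = ΣA·y / ΣA = 10.704 cm.
Transfer each piece to the centroidal x-axis using Ī + A·d² with d = y − 10.704:
  rectangular body: d = -2.704 cm → contributes +6187.3 cm⁴
  semicircular cap: d = 8.1608 cm → contributes +4994.3 cm⁴
Total I = 11 182 cm⁴.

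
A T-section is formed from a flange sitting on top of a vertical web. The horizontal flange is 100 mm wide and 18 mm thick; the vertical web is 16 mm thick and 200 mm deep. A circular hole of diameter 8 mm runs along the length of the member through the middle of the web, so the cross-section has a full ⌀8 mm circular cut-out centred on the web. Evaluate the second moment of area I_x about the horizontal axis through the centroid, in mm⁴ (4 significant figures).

I_x ≈ 2.432 × 10⁷ mm⁴

Split into non-overlapping primitives; take the origin at the lower-left of the bounding box.
Flange: 100 × 18, A = 1 800 mm², y = 209 mm, Ī = 48 600 mm⁴.
Web: 16 × 200, A = 3 200 mm², y = 100 mm, Ī = 10 666 667 mm⁴.
Hole (subtracted): ⌀8, A = 50.2655 mm², y = 100 mm, Ī = 201.062 mm⁴.
Centroid: ȳ = ΣA·y / ΣA = 139.638 mm.
Transfer each piece to the horizontal axis through the centroid using Ī + A·d² with d = y − 139.638:
  flange: d = 69.3615 mm → contributes +8 708 434 mm⁴
  web: d = -39.6385 mm → contributes +15 694 538 mm⁴
  hole: d = -39.6385 mm → contributes −79178.7 mm⁴
Total I = 24 323 794 mm⁴.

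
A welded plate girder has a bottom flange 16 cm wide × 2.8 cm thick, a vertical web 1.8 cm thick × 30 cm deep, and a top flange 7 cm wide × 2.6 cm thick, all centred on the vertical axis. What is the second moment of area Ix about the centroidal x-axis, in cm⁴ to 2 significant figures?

Ix ≈ 1.9 × 10⁴ cm⁴

Break the section into simple shapes (no overlaps), measuring from the bottom-left corner of the bounding box.
Bottom plate: 16 × 2.8, A = 44.8 cm², y = 1.4 cm, Ī = 29.27 cm⁴.
Web plate: 1.8 × 30, A = 54 cm², y = 17.8 cm, Ī = 4 050 cm⁴.
Top plate: 7 × 2.6, A = 18.2 cm², y = 34.1 cm, Ī = 10.25 cm⁴.
Centroid: ȳ = ΣA·y / ΣA = 14.06 cm.
Transfer each piece to the centroidal x-axis using Ī + A·d² with d = y − 14.06:
  bottom plate: d = -12.66 cm → contributes +7 205 cm⁴
  web plate: d = 3.744 cm → contributes +4 807 cm⁴
  top plate: d = 20.04 cm → contributes +7 322 cm⁴
Total I = 19 334 cm⁴.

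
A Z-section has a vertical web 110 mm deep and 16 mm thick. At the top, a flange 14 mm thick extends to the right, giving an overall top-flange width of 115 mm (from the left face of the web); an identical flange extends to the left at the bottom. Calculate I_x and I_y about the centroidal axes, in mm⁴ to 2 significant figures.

Treat the section as a set of non-overlapping primitives; coordinates are from the bounding-box lower-left.
Web: 16 × 110, A = 1 760 mm², y = 55 mm, Ī = 1 774 667 mm⁴.
Top flange (beyond web): 99 × 14, A = 1 386 mm², y = 103 mm, Ī = 22 638 mm⁴.
Bottom flange (beyond web): 99 × 14, A = 1 386 mm², y = 7 mm, Ī = 22 638 mm⁴.
Centroid: ȳ = ΣA·y / ΣA = 55 mm.
Transfer each piece to the centroidal x-axis using Ī + A·d² with d = y − 55:
  web: d = 0 mm → contributes +1 774 667 mm⁴
  top flange (beyond web): d = 48 mm → contributes +3 215 982 mm⁴
  bottom flange (beyond web): d = -48 mm → contributes +3 215 982 mm⁴
Total I = 8 206 631 mm⁴.
For the y-axis: x̄ = 107 mm.
Repeating about the centroidal y-axis gives I_y = 11 466 503 mm⁴.

I_x ≈ 8.2 × 10⁶ mm⁴, I_y ≈ 1.1 × 10⁷ mm⁴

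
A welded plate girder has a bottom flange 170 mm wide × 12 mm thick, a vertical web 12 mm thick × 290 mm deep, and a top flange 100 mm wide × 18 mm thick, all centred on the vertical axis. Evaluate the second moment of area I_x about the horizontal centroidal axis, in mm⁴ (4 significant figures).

I_x ≈ 1.135 × 10⁸ mm⁴

Treat the section as a set of non-overlapping primitives; coordinates are from the bounding-box lower-left.
Bottom plate: 170 × 12, A = 2 040 mm², y = 6 mm, Ī = 24 480 mm⁴.
Web plate: 12 × 290, A = 3 480 mm², y = 157 mm, Ī = 24 389 000 mm⁴.
Top plate: 100 × 18, A = 1 800 mm², y = 311 mm, Ī = 48 600 mm⁴.
Centroid: ȳ = ΣA·y / ΣA = 152.787 mm.
Transfer each piece to the horizontal centroidal axis using Ī + A·d² with d = y − 152.787:
  bottom plate: d = -146.787 mm → contributes +43 979 115 mm⁴
  web plate: d = 4.21311 mm → contributes +24 450 771 mm⁴
  top plate: d = 158.213 mm → contributes +45 105 101 mm⁴
Total I = 113 534 988 mm⁴.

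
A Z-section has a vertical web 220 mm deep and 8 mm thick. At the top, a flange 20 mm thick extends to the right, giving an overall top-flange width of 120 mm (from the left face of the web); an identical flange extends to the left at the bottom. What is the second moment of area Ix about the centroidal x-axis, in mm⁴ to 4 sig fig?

Split into non-overlapping primitives; take the origin at the lower-left of the bounding box.
Web: 8 × 220, A = 1 760 mm², y = 110 mm, Ī = 7 098 667 mm⁴.
Top flange (beyond web): 112 × 20, A = 2 240 mm², y = 210 mm, Ī = 74666.7 mm⁴.
Bottom flange (beyond web): 112 × 20, A = 2 240 mm², y = 10 mm, Ī = 74666.7 mm⁴.
Centroid: ȳ = ΣA·y / ΣA = 110 mm.
Transfer each piece to the centroidal x-axis using Ī + A·d² with d = y − 110:
  web: d = 0 mm → contributes +7 098 667 mm⁴
  top flange (beyond web): d = 100 mm → contributes +22 474 667 mm⁴
  bottom flange (beyond web): d = -100 mm → contributes +22 474 667 mm⁴
Total I = 52 048 000 mm⁴.

Ix ≈ 5.205 × 10⁷ mm⁴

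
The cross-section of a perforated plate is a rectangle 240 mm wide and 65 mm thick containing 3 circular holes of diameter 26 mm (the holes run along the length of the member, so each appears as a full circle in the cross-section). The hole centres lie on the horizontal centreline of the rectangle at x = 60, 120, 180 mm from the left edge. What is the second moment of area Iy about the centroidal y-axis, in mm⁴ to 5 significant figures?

Iy ≈ 7.0990 × 10⁷ mm⁴

Break the section into simple shapes (no overlaps), measuring from the bottom-left corner of the bounding box.
Plate: 240 × 65, A = 15 600 mm², x = 120 mm, Ī = 74 880 000 mm⁴.
Hole 1 (subtracted): ⌀26, A = 530.9292 mm², x = 60 mm, Ī = 22431.76 mm⁴.
Hole 2 (subtracted): ⌀26, A = 530.9292 mm², x = 120 mm, Ī = 22431.76 mm⁴.
Hole 3 (subtracted): ⌀26, A = 530.9292 mm², x = 180 mm, Ī = 22431.76 mm⁴.
By symmetry the centroid is at mid-width, x̄ = 120 mm.
Transfer each piece to the centroidal y-axis using Ī + A·d² with d = x − 120:
  plate: d = 0 mm → contributes +74 880 000 mm⁴
  hole 1: d = -60 mm → contributes −1 933 777 mm⁴
  hole 2: d = 0 mm → contributes −22431.76 mm⁴
  hole 3: d = 60 mm → contributes −1 933 777 mm⁴
Total I = 70 990 015 mm⁴.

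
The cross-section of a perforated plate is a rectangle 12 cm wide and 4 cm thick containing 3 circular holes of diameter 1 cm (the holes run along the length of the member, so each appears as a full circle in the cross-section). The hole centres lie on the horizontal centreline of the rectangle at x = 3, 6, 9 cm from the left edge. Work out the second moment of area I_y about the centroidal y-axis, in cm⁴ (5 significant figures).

Split into non-overlapping primitives; take the origin at the lower-left of the bounding box.
Plate: 12 × 4, A = 48 cm², x = 6 cm, Ī = 576 cm⁴.
Hole 1 (subtracted): ⌀1, A = 0.7853982 cm², x = 3 cm, Ī = 0.04908739 cm⁴.
Hole 2 (subtracted): ⌀1, A = 0.7853982 cm², x = 6 cm, Ī = 0.04908739 cm⁴.
Hole 3 (subtracted): ⌀1, A = 0.7853982 cm², x = 9 cm, Ī = 0.04908739 cm⁴.
By symmetry the centroid is at mid-width, x̄ = 6 cm.
Transfer each piece to the centroidal y-axis using Ī + A·d² with d = x − 6:
  plate: d = 0 cm → contributes +576 cm⁴
  hole 1: d = -3 cm → contributes −7.117671 cm⁴
  hole 2: d = 0 cm → contributes −0.04908739 cm⁴
  hole 3: d = 3 cm → contributes −7.117671 cm⁴
Total I = 561.7156 cm⁴.

I_y ≈ 561.72 cm⁴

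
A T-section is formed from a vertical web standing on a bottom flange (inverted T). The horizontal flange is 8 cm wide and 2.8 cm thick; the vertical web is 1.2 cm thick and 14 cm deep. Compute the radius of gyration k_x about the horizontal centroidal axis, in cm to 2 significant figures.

Break the section into simple shapes (no overlaps), measuring from the bottom-left corner of the bounding box.
Flange: 8 × 2.8, A = 22.4 cm², y = 1.4 cm, Ī = 14.63 cm⁴.
Web: 1.2 × 14, A = 16.8 cm², y = 9.8 cm, Ī = 274.4 cm⁴.
Centroid: ȳ = ΣA·y / ΣA = 5 cm.
Transfer each piece to the horizontal centroidal axis using Ī + A·d² with d = y − 5:
  flange: d = -3.6 cm → contributes +304.9 cm⁴
  web: d = 4.8 cm → contributes +661.5 cm⁴
Total I = 966.4 cm⁴.
Radius of gyration: k = √(I/A) = √(966.4 / 39.2) = 4.965 cm.

k_x ≈ 5.0 cm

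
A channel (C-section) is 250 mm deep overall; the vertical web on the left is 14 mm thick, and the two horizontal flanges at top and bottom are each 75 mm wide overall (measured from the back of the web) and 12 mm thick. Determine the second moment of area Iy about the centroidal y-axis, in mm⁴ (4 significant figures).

Treat the section as a set of non-overlapping primitives; coordinates are from the bounding-box lower-left.
Web: 14 × 250, A = 3 500 mm², x = 7 mm, Ī = 57166.7 mm⁴.
Top flange (beyond web): 61 × 12, A = 732 mm², x = 44.5 mm, Ī = 226 981 mm⁴.
Bottom flange (beyond web): 61 × 12, A = 732 mm², x = 44.5 mm, Ī = 226 981 mm⁴.
Centroid: x̄ = ΣA·x / ΣA = 18.0596 mm.
Transfer each piece to the centroidal y-axis using Ī + A·d² with d = x − 18.0596:
  web: d = -11.0596 mm → contributes +485 271 mm⁴
  top flange (beyond web): d = 26.4404 mm → contributes +738 717 mm⁴
  bottom flange (beyond web): d = 26.4404 mm → contributes +738 717 mm⁴
Total I = 1 962 705 mm⁴.

Iy ≈ 1.963 × 10⁶ mm⁴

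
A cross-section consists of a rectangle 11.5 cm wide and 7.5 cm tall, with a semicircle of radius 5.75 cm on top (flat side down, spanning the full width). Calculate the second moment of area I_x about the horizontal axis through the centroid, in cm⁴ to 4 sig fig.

Decompose the section into non-overlapping parts with the origin at the bottom-left of its bounding rectangle.
Rectangular body: 11.5 × 7.5, A = 86.25 cm², y = 3.75 cm, Ī = 404.297 cm⁴.
Semicircular cap: semicircle r = 5.75, A = 51.9345 cm², y = 9.94038 cm, Ī = 119.979 cm⁴.
Centroid: ȳ = ΣA·y / ΣA = 6.07656 cm.
Transfer each piece to the horizontal axis through the centroid using Ī + A·d² with d = y − 6.07656:
  rectangular body: d = -2.32656 cm → contributes +871.156 cm⁴
  semicircular cap: d = 3.86382 cm → contributes +895.314 cm⁴
Total I = 1766.47 cm⁴.

I_x ≈ 1766 cm⁴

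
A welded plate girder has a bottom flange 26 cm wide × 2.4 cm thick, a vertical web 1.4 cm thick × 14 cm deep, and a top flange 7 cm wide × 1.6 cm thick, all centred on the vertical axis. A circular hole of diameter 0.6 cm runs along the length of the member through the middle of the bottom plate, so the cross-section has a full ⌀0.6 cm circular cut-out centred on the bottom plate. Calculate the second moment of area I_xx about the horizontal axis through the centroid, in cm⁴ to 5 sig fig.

I_xx ≈ 3294.0 cm⁴

Break the section into simple shapes (no overlaps), measuring from the bottom-left corner of the bounding box.
Bottom plate: 26 × 2.4, A = 62.4 cm², y = 1.2 cm, Ī = 29.952 cm⁴.
Web plate: 1.4 × 14, A = 19.6 cm², y = 9.4 cm, Ī = 320.1333 cm⁴.
Top plate: 7 × 1.6, A = 11.2 cm², y = 17.2 cm, Ī = 2.389333 cm⁴.
Hole (subtracted): ⌀0.6, A = 0.2827433 cm², y = 1.2 cm, Ī = 0.006361725 cm⁴.
Centroid: ȳ = ΣA·y / ΣA = 4.858309 cm.
Transfer each piece to the horizontal axis through the centroid using Ī + A·d² with d = y − 4.858309:
  bottom plate: d = -3.658309 cm → contributes +865.065 cm⁴
  web plate: d = 4.541691 cm → contributes +724.4218 cm⁴
  top plate: d = 12.34169 cm → contributes +1708.344 cm⁴
  hole: d = -3.658309 cm → contributes −3.790379 cm⁴
Total I = 3294.04 cm⁴.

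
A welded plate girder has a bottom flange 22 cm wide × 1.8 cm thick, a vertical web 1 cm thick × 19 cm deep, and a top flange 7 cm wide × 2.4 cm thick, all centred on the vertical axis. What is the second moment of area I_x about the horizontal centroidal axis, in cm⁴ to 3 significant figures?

I_x ≈ 6080 cm⁴

Split into non-overlapping primitives; take the origin at the lower-left of the bounding box.
Bottom plate: 22 × 1.8, A = 39.6 cm², y = 0.9 cm, Ī = 10.692 cm⁴.
Web plate: 1 × 19, A = 19 cm², y = 11.3 cm, Ī = 571.58 cm⁴.
Top plate: 7 × 2.4, A = 16.8 cm², y = 22 cm, Ī = 8.064 cm⁴.
Centroid: ȳ = ΣA·y / ΣA = 8.222 cm.
Transfer each piece to the horizontal centroidal axis using Ī + A·d² with d = y − 8.222:
  bottom plate: d = -7.322 cm → contributes +2133.7 cm⁴
  web plate: d = 3.078 cm → contributes +751.59 cm⁴
  top plate: d = 13.778 cm → contributes +3197.3 cm⁴
Total I = 6082.6 cm⁴.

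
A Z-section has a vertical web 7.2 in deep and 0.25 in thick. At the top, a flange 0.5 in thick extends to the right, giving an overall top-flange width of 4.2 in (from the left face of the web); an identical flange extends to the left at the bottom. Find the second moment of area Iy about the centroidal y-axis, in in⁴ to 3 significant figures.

Split into non-overlapping primitives; take the origin at the lower-left of the bounding box.
Web: 0.25 × 7.2, A = 1.8 in², x = 4.075 in, Ī = 0.009375 in⁴.
Top flange (beyond web): 3.95 × 0.5, A = 1.975 in², x = 6.175 in, Ī = 2.5679 in⁴.
Bottom flange (beyond web): 3.95 × 0.5, A = 1.975 in², x = 1.975 in, Ī = 2.5679 in⁴.
Centroid: x̄ = ΣA·x / ΣA = 4.075 in.
Transfer each piece to the centroidal y-axis using Ī + A·d² with d = x − 4.075:
  web: d = 0 in → contributes +0.009375 in⁴
  top flange (beyond web): d = 2.1 in → contributes +11.278 in⁴
  bottom flange (beyond web): d = -2.1 in → contributes +11.278 in⁴
Total I = 22.565 in⁴.

Iy ≈ 22.6 in⁴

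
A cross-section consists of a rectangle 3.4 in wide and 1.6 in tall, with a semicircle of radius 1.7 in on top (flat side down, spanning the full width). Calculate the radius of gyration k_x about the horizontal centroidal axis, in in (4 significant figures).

Treat the section as a set of non-overlapping primitives; coordinates are from the bounding-box lower-left.
Rectangular body: 3.4 × 1.6, A = 5.44 in², y = 0.8 in, Ī = 1.16053 in⁴.
Semicircular cap: semicircle r = 1.7, A = 4.5396 in², y = 2.3215 in, Ī = 0.916701 in⁴.
Centroid: ȳ = ΣA·y / ΣA = 1.49211 in.
Transfer each piece to the horizontal centroidal axis using Ī + A·d² with d = y − 1.49211:
  rectangular body: d = -0.692113 in → contributes +3.76641 in⁴
  semicircular cap: d = 0.829389 in → contributes +4.03943 in⁴
Total I = 7.80584 in⁴.
Radius of gyration: k = √(I/A) = √(7.80584 / 9.9796) = 0.884409 in.

k_x ≈ 0.8844 in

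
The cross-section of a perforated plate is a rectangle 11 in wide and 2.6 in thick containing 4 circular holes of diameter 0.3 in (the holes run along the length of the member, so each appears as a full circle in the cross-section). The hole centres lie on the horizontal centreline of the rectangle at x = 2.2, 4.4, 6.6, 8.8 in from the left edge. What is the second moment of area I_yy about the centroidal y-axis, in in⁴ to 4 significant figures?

Split into non-overlapping primitives; take the origin at the lower-left of the bounding box.
Plate: 11 × 2.6, A = 28.6 in², x = 5.5 in, Ī = 288.383 in⁴.
Hole 1 (subtracted): ⌀0.3, A = 0.0706858 in², x = 2.2 in, Ī = 0.000397608 in⁴.
Hole 2 (subtracted): ⌀0.3, A = 0.0706858 in², x = 4.4 in, Ī = 0.000397608 in⁴.
Hole 3 (subtracted): ⌀0.3, A = 0.0706858 in², x = 6.6 in, Ī = 0.000397608 in⁴.
Hole 4 (subtracted): ⌀0.3, A = 0.0706858 in², x = 8.8 in, Ī = 0.000397608 in⁴.
By symmetry the centroid is at mid-width, x̄ = 5.5 in.
Transfer each piece to the centroidal y-axis using Ī + A·d² with d = x − 5.5:
  plate: d = 0 in → contributes +288.383 in⁴
  hole 1: d = -3.3 in → contributes −0.770166 in⁴
  hole 2: d = -1.1 in → contributes −0.0859275 in⁴
  hole 3: d = 1.1 in → contributes −0.0859275 in⁴
  hole 4: d = 3.3 in → contributes −0.770166 in⁴
Total I = 286.671 in⁴.

I_yy ≈ 286.7 in⁴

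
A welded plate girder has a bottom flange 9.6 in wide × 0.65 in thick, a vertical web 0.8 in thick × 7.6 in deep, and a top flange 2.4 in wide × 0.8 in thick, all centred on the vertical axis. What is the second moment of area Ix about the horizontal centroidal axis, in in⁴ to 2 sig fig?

Ix ≈ 150 in⁴

Split into non-overlapping primitives; take the origin at the lower-left of the bounding box.
Bottom plate: 9.6 × 0.65, A = 6.24 in², y = 0.325 in, Ī = 0.2197 in⁴.
Web plate: 0.8 × 7.6, A = 6.08 in², y = 4.45 in, Ī = 29.27 in⁴.
Top plate: 2.4 × 0.8, A = 1.92 in², y = 8.65 in, Ī = 0.1024 in⁴.
Centroid: ȳ = ΣA·y / ΣA = 3.209 in.
Transfer each piece to the horizontal centroidal axis using Ī + A·d² with d = y − 3.209:
  bottom plate: d = -2.884 in → contributes +52.11 in⁴
  web plate: d = 1.241 in → contributes +38.63 in⁴
  top plate: d = 5.441 in → contributes +56.95 in⁴
Total I = 147.7 in⁴.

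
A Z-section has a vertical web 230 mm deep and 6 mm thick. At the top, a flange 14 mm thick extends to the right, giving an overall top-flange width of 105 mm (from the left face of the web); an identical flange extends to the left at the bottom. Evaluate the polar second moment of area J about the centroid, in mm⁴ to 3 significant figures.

Split into non-overlapping primitives; take the origin at the lower-left of the bounding box.
Web: 6 × 230, A = 1 380 mm², y = 115 mm, Ī = 6 083 500 mm⁴.
Top flange (beyond web): 99 × 14, A = 1 386 mm², y = 223 mm, Ī = 22 638 mm⁴.
Bottom flange (beyond web): 99 × 14, A = 1 386 mm², y = 7 mm, Ī = 22 638 mm⁴.
Centroid: ȳ = ΣA·y / ΣA = 115 mm.
Transfer each piece to the centroidal x-axis using Ī + A·d² with d = y − 115:
  web: d = 0 mm → contributes +6 083 500 mm⁴
  top flange (beyond web): d = 108 mm → contributes +16 188 942 mm⁴
  bottom flange (beyond web): d = -108 mm → contributes +16 188 942 mm⁴
Total I = 38 461 384 mm⁴.
For the y-axis: x̄ = 102 mm.
Repeating about the centroidal y-axis gives I_y = 9 908 496 mm⁴.
Polar second moment: J = I_x + I_y = 48 369 880 mm⁴.

J ≈ 4.84 × 10⁷ mm⁴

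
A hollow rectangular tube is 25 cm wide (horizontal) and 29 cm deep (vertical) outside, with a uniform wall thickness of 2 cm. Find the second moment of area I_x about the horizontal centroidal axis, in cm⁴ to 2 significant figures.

Decompose the section into non-overlapping parts with the origin at the bottom-left of its bounding rectangle.
Outer rectangle: 25 × 29, A = 725 cm², y = 14.5 cm, Ī = 50 810 cm⁴.
Inner void (subtracted): 21 × 25, A = 525 cm², y = 14.5 cm, Ī = 27 344 cm⁴.
By symmetry the centroid is at mid-height, ȳ = 14.5 cm.
All pieces are centred on the horizontal centroidal axis, so I = ΣĪ (holes subtracted) = 23 467 cm⁴.

I_x ≈ 2.3 × 10⁴ cm⁴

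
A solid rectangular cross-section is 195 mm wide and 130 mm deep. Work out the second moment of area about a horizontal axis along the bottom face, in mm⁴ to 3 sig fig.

I_base ≈ 1.43 × 10⁸ mm⁴

The section: 195 × 130, A = 25 350 mm², y = 65 mm, Ī = 35 701 250 mm⁴.
Transfer it to the bottom edge using Ī + A·d² with d = y − 0:
  the section: d = 65 mm → contributes +142 805 000 mm⁴
Total I = 142 805 000 mm⁴.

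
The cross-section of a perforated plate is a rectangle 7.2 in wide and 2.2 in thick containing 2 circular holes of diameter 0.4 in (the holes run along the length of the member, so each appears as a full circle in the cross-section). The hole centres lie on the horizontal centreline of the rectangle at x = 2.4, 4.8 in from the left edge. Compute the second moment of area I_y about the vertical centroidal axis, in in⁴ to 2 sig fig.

Decompose the section into non-overlapping parts with the origin at the bottom-left of its bounding rectangle.
Plate: 7.2 × 2.2, A = 15.84 in², x = 3.6 in, Ī = 68.43 in⁴.
Hole 1 (subtracted): ⌀0.4, A = 0.1257 in², x = 2.4 in, Ī = 0.001257 in⁴.
Hole 2 (subtracted): ⌀0.4, A = 0.1257 in², x = 4.8 in, Ī = 0.001257 in⁴.
By symmetry the centroid is at mid-width, x̄ = 3.6 in.
Transfer each piece to the vertical centroidal axis using Ī + A·d² with d = x − 3.6:
  plate: d = 0 in → contributes +68.43 in⁴
  hole 1: d = -1.2 in → contributes −0.1822 in⁴
  hole 2: d = 1.2 in → contributes −0.1822 in⁴
Total I = 68.06 in⁴.

I_y ≈ 68 in⁴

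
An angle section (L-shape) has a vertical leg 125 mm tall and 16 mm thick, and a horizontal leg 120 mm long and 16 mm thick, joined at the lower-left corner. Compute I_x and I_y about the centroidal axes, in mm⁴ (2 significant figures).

I_x ≈ 5.3 × 10⁶ mm⁴, I_y ≈ 4.8 × 10⁶ mm⁴

Decompose the section into non-overlapping parts with the origin at the bottom-left of its bounding rectangle.
Vertical leg: 16 × 125, A = 2 000 mm², y = 62.5 mm, Ī = 2 604 167 mm⁴.
Horizontal leg (remainder): 104 × 16, A = 1 664 mm², y = 8 mm, Ī = 35 499 mm⁴.
Centroid: ȳ = ΣA·y / ΣA = 37.75 mm.
Transfer each piece to the centroidal x-axis using Ī + A·d² with d = y − 37.75:
  vertical leg: d = 24.75 mm → contributes +3 829 400 mm⁴
  horizontal leg (remainder): d = -29.75 mm → contributes +1 508 135 mm⁴
Total I = 5 337 534 mm⁴.
For the y-axis: x̄ = 35.25 mm.
Repeating about the centroidal y-axis gives I_y = 4 812 354 mm⁴.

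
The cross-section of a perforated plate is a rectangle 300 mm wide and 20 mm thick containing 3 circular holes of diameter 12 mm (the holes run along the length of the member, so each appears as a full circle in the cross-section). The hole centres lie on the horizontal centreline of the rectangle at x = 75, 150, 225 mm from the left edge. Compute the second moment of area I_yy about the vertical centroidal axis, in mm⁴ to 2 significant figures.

I_yy ≈ 4.4 × 10⁷ mm⁴

Split into non-overlapping primitives; take the origin at the lower-left of the bounding box.
Plate: 300 × 20, A = 6 000 mm², x = 150 mm, Ī = 45 000 000 mm⁴.
Hole 1 (subtracted): ⌀12, A = 113.1 mm², x = 75 mm, Ī = 1 018 mm⁴.
Hole 2 (subtracted): ⌀12, A = 113.1 mm², x = 150 mm, Ī = 1 018 mm⁴.
Hole 3 (subtracted): ⌀12, A = 113.1 mm², x = 225 mm, Ī = 1 018 mm⁴.
By symmetry the centroid is at mid-width, x̄ = 150 mm.
Transfer each piece to the vertical centroidal axis using Ī + A·d² with d = x − 150:
  plate: d = 0 mm → contributes +45 000 000 mm⁴
  hole 1: d = -75 mm → contributes −637 190 mm⁴
  hole 2: d = 0 mm → contributes −1 018 mm⁴
  hole 3: d = 75 mm → contributes −637 190 mm⁴
Total I = 43 724 601 mm⁴.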